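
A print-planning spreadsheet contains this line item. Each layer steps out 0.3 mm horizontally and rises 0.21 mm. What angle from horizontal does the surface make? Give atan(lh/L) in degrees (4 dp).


angle = atan(0.21/0.3) = 34.992 degrees


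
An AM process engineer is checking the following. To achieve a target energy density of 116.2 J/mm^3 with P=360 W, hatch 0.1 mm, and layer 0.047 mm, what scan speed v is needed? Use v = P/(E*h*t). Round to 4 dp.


v = 360 / (116.2*0.1*0.047) = 659.1716 mm/s


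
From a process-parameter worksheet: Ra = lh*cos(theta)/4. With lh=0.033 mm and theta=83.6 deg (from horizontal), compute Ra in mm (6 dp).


Ra = 0.033 * cos(83.6) / 4 = 0.00092 mm


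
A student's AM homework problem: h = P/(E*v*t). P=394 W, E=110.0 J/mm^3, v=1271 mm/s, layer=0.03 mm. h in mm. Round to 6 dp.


h = 394 / (110.0*1271*0.03) = 0.093937 mm


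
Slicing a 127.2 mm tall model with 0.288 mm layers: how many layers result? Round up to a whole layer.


Layers = ceil(127.2/0.288) = 442


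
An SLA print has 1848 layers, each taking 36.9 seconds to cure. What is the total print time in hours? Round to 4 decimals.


t = 1848 * 36.9 / 3600 = 18.942 hrs


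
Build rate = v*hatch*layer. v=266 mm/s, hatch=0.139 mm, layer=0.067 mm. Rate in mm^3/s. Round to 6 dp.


Rate = 266 * 0.139 * 0.067 = 2.477258 mm^3/s


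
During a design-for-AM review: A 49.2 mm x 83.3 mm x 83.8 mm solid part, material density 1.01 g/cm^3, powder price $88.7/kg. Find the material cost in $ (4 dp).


V = 49.2 * 83.3 * 83.8 = 343442.568 mm^3 = 343.442568 cm^3
Mass = 343.442568 * 1.01 / 1000 = 0.34687699 kg
Cost = 0.34687699 * 88.7 = 30.768 $


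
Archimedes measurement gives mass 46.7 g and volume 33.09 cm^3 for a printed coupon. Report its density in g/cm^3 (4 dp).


rho = 46.7 / 33.09 = 1.4113 g/cm^3


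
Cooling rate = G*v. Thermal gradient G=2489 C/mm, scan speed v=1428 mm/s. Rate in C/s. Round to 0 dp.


CR = 2489 * 1428 = 3554292 C/s


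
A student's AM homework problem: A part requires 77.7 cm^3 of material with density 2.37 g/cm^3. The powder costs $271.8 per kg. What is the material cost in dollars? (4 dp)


Mass = 77.7*2.37/1000 = 0.184149 kg
Cost = 0.184149 * 271.8 = 50.0517 $


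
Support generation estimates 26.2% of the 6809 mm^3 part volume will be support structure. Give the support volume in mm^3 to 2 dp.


V_support = 6809 * 0.262 = 1783.96 mm^3


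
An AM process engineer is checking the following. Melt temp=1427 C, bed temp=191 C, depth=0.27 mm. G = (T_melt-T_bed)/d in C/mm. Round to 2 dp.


G = (1427-191)/0.27 = 4577.78 C/mm


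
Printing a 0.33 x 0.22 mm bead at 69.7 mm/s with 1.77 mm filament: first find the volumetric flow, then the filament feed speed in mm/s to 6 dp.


Q = 0.33 * 0.22 * 69.7 = 5.06022 mm^3/s
A_fil = pi*(1.77/2)^2 = 2.46057391 mm^2
v_feed = 5.06022 / 2.46057391 = 2.05652 mm/s


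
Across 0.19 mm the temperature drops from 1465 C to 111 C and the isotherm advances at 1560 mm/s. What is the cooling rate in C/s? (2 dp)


G = (1465-111)/0.19 = 7126.31578947 C/mm
CR = 7126.31578947 * 1560 = 11117052.63 C/s


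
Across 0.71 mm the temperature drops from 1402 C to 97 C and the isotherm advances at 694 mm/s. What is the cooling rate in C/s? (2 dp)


G = (1402-97)/0.71 = 1838.02816901 C/mm
CR = 1838.02816901 * 694 = 1275591.55 C/s


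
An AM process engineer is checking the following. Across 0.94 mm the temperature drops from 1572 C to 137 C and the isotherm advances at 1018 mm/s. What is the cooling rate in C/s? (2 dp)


G = (1572-137)/0.94 = 1526.59574468 C/mm
CR = 1526.59574468 * 1018 = 1554074.47 C/s


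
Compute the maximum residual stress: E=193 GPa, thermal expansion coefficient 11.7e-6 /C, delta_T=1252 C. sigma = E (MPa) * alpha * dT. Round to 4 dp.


sigma = 193*1000 * 11.7e-6 * 1252 = 2827.1412 MPa


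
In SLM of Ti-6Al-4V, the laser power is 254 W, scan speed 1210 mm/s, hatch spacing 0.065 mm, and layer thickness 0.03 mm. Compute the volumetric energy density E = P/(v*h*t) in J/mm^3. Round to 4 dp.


E = 254 / (1210*0.065*0.03) = 107.6499 J/mm^3


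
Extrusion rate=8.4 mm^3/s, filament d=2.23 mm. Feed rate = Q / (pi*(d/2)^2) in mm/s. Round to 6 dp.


A = pi*(2.23/2)^2 = 3.905707
v = 8.4 / 3.905707 = 2.150699 mm/s


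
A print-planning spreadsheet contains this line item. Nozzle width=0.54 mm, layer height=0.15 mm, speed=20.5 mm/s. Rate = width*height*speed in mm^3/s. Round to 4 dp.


Rate = 0.54 * 0.15 * 20.5 = 1.6605 mm^3/s


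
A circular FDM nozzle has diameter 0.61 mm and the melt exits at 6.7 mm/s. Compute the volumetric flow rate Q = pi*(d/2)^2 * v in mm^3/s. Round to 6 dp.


A = pi*(0.61/2)^2 = 0.29224666 mm^2
Q = 0.29224666 * 6.7 = 1.958053 mm^3/s


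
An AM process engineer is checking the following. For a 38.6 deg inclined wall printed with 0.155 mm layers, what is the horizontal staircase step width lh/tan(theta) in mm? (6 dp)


step = 0.155 / tan(38.6) = 0.194165 mm


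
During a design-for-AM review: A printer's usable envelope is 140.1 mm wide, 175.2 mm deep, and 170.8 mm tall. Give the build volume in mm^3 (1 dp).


V = 140.1 * 175.2 * 170.8 = 4192374.8 mm^3


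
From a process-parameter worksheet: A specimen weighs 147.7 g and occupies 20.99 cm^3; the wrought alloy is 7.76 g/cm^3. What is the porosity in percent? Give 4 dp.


rho_part = 147.7 / 20.99 = 7.03668414 g/cm^3
Porosity = (1 - 7.03668414/7.76)*100 = 9.3211 %


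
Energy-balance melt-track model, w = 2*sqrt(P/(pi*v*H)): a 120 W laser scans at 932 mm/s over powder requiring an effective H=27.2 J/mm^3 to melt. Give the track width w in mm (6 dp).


w = 2*sqrt(120/(pi*932*27.2)) = 0.077634 mm


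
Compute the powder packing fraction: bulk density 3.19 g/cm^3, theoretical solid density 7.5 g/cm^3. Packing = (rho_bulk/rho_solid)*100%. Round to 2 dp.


Packing = (3.19/7.5)*100 = 42.53 %


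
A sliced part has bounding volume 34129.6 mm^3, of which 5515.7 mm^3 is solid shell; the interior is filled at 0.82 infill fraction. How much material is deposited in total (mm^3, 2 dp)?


V_infill = (34129.6 - 5515.7) * 0.82 = 23463.4
V_total = 5515.7 + 23463.4 = 28979.1 mm^3


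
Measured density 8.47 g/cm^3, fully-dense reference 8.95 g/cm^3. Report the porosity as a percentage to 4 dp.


Porosity = (1-8.47/8.95)*100 = 5.3631 %


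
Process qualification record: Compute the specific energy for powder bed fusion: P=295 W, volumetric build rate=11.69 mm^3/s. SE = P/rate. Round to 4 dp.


SE = 295 / 11.69 = 25.2352 J/mm^3


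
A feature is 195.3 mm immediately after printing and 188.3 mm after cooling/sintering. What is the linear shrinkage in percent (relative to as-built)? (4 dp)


Shrinkage = ((195.3-188.3)/195.3)*100 = 3.5842 %


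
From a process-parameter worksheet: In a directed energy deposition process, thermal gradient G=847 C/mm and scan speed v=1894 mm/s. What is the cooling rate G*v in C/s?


CR = 847 * 1894 = 1604218 C/s


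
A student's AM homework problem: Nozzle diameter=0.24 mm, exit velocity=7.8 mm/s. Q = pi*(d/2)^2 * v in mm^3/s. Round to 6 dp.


A = pi*(0.24/2)^2 = 0.04523893 mm^2
Q = 0.04523893 * 7.8 = 0.352864 mm^3/s


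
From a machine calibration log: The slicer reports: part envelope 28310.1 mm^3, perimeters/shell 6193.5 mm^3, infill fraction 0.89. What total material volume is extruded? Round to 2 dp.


V_infill = (28310.1 - 6193.5) * 0.89 = 19683.77
V_total = 6193.5 + 19683.77 = 25877.27 mm^3


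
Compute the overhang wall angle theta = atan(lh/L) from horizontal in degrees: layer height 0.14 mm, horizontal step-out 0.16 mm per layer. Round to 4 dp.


angle = atan(0.14/0.16) = 41.1859 degrees


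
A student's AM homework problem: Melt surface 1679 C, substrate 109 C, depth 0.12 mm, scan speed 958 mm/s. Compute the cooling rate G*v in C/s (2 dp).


G = (1679-109)/0.12 = 13083.33333333 C/mm
CR = 13083.33333333 * 958 = 12533833.33 C/s


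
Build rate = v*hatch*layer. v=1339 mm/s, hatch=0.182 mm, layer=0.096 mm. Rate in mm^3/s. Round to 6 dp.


Rate = 1339 * 0.182 * 0.096 = 23.395008 mm^3/s


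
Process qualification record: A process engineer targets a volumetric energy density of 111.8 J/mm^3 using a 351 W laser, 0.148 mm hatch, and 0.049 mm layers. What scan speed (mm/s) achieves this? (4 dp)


v = 351 / (111.8*0.148*0.049) = 432.9199 mm/s


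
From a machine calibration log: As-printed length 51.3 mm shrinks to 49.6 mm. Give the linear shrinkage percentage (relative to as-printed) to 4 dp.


Shrinkage = ((51.3-49.6)/51.3)*100 = 3.3138 %


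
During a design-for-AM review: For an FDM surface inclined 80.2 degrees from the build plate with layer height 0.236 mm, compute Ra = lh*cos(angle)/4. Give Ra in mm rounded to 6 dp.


Ra = 0.236 * cos(80.2) / 4 = 0.010042 mm


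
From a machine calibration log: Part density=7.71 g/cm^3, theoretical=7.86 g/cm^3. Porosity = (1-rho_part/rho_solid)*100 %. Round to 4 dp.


Porosity = (1-7.71/7.86)*100 = 1.9084 %


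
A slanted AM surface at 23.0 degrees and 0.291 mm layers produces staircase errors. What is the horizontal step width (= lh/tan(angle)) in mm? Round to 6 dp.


step = 0.291 / tan(23.0) = 0.685553 mm


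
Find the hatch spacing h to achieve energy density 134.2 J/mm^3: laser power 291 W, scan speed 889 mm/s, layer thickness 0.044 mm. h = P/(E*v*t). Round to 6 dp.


h = 291 / (134.2*889*0.044) = 0.055435 mm


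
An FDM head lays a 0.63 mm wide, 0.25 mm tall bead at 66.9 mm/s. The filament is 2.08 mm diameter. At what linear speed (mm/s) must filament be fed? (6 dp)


Q = 0.63 * 0.25 * 66.9 = 10.53675 mm^3/s
A_fil = pi*(2.08/2)^2 = 3.39794661 mm^2
v_feed = 10.53675 / 3.39794661 = 3.100917 mm/s


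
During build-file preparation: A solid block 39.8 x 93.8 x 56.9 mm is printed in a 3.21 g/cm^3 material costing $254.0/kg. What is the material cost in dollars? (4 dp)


V = 39.8 * 93.8 * 56.9 = 212421.356 mm^3 = 212.421356 cm^3
Mass = 212.421356 * 3.21 / 1000 = 0.68187255 kg
Cost = 0.68187255 * 254.0 = 173.1956 $


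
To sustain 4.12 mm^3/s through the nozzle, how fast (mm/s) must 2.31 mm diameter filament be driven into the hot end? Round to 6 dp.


A = pi*(2.31/2)^2 = 4.190963
v = 4.12 / 4.190963 = 0.983068 mm/s


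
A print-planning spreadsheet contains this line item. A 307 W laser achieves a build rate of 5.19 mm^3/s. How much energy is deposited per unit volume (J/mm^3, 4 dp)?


SE = 307 / 5.19 = 59.1522 J/mm^3


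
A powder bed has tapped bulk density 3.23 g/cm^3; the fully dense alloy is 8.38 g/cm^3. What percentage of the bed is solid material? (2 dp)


Packing = (3.23/8.38)*100 = 38.54 %


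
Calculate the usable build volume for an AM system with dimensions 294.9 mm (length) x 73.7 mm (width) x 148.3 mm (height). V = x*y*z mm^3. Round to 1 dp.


V = 294.9 * 73.7 * 148.3 = 3223171.5 mm^3


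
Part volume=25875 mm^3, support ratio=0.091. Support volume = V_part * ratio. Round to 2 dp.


V_support = 25875 * 0.091 = 2354.63 mm^3


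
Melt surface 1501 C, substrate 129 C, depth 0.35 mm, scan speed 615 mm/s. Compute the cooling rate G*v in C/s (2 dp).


G = (1501-129)/0.35 = 3920.0 C/mm
CR = 3920.0 * 615 = 2410800.0 C/s


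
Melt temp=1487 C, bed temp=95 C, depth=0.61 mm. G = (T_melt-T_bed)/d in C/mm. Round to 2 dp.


G = (1487-95)/0.61 = 2281.97 C/mm


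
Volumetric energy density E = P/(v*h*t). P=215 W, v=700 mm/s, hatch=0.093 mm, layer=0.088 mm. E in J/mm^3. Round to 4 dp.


E = 215 / (700*0.093*0.088) = 37.5297 J/mm^3


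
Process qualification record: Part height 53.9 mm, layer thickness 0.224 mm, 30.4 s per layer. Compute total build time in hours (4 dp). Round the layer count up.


Layers = ceil(53.9/0.224) = 241
t = 241 * 30.4 / 3600 = 2.0351 hrs


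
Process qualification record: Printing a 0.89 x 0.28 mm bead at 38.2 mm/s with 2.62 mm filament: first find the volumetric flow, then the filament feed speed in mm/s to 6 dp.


Q = 0.89 * 0.28 * 38.2 = 9.51944 mm^3/s
A_fil = pi*(2.62/2)^2 = 5.39128715 mm^2
v_feed = 9.51944 / 5.39128715 = 1.765708 mm/s


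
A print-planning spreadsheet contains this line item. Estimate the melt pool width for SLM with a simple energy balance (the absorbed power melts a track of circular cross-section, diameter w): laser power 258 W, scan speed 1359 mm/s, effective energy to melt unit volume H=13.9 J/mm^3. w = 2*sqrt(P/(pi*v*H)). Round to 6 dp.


w = 2*sqrt(258/(pi*1359*13.9)) = 0.131871 mm


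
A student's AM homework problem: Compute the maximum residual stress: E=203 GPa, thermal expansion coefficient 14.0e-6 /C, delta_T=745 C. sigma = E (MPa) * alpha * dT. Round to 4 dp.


sigma = 203*1000 * 14.0e-6 * 745 = 2117.29 MPa


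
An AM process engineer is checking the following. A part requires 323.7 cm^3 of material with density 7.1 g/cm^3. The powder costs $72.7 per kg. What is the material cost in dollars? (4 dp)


Mass = 323.7*7.1/1000 = 2.29827 kg
Cost = 2.29827 * 72.7 = 167.0842 $


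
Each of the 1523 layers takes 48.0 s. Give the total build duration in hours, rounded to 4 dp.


t = 1523 * 48.0 / 3600 = 20.3067 hrs


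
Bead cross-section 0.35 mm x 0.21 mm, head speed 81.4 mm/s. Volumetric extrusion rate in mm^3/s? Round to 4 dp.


Rate = 0.35 * 0.21 * 81.4 = 5.9829 mm^3/s


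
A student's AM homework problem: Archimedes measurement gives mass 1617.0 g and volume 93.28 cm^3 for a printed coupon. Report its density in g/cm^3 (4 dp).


rho = 1617.0 / 93.28 = 17.3349 g/cm^3


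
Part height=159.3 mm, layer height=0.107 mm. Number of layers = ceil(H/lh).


Layers = ceil(159.3/0.107) = 1489


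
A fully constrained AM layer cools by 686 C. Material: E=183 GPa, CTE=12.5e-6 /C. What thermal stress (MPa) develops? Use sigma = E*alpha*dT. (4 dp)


sigma = 183*1000 * 12.5e-6 * 686 = 1569.225 MPa


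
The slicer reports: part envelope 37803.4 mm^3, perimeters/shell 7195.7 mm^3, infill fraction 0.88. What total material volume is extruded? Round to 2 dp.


V_infill = (37803.4 - 7195.7) * 0.88 = 26934.78
V_total = 7195.7 + 26934.78 = 34130.48 mm^3


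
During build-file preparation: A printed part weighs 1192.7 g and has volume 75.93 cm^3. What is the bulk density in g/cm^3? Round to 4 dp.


rho = 1192.7 / 75.93 = 15.7079 g/cm^3


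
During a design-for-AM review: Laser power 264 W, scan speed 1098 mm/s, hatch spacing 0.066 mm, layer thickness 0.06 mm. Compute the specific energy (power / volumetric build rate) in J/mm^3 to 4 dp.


Build rate = 1098 * 0.066 * 0.06 = 4.34808 mm^3/s
SE = 264 / 4.34808 = 60.7165 J/mm^3


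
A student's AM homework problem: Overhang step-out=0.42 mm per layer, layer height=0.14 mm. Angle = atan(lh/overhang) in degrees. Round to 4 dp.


angle = atan(0.14/0.42) = 18.4349 degrees


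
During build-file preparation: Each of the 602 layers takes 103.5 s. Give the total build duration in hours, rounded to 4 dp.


t = 602 * 103.5 / 3600 = 17.3075 hrs


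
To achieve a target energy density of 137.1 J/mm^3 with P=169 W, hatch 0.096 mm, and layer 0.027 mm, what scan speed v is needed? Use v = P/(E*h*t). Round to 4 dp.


v = 169 / (137.1*0.096*0.027) = 475.5698 mm/s


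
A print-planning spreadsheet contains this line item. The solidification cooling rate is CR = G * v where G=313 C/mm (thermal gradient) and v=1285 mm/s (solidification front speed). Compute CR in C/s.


CR = 313 * 1285 = 402205 C/s


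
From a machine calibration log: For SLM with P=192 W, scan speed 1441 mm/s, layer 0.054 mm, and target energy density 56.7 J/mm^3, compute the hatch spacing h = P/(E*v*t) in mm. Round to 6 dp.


h = 192 / (56.7*1441*0.054) = 0.043517 mm


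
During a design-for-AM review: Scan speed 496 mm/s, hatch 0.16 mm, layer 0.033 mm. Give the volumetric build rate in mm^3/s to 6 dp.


Rate = 496 * 0.16 * 0.033 = 2.61888 mm^3/s


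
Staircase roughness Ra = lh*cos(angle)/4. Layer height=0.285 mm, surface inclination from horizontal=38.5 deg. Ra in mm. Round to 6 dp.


Ra = 0.285 * cos(38.5) / 4 = 0.055761 mm


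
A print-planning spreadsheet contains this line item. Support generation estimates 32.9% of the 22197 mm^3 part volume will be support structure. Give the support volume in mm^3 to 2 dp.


V_support = 22197 * 0.329 = 7302.81 mm^3


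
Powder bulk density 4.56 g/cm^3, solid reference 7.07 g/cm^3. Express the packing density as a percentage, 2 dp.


Packing = (4.56/7.07)*100 = 64.5 %


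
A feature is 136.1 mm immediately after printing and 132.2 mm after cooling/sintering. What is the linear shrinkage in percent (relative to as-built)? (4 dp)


Shrinkage = ((136.1-132.2)/136.1)*100 = 2.8655 %


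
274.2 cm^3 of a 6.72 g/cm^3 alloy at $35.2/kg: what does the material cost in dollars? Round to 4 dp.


Mass = 274.2*6.72/1000 = 1.842624 kg
Cost = 1.842624 * 35.2 = 64.8604 $


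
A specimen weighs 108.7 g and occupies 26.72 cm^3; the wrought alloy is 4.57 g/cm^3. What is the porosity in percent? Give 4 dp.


rho_part = 108.7 / 26.72 = 4.06811377 g/cm^3
Porosity = (1 - 4.06811377/4.57)*100 = 10.9822 %


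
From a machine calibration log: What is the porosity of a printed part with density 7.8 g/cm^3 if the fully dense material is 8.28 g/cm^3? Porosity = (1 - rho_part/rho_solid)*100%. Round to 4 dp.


Porosity = (1-7.8/8.28)*100 = 5.7971 %


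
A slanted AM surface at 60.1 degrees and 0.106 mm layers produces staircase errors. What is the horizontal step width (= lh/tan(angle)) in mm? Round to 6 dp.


step = 0.106 / tan(60.1) = 0.060953 mm


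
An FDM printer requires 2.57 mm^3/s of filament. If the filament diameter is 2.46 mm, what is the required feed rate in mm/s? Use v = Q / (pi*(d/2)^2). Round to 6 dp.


A = pi*(2.46/2)^2 = 4.752916
v = 2.57 / 4.752916 = 0.540721 mm/s


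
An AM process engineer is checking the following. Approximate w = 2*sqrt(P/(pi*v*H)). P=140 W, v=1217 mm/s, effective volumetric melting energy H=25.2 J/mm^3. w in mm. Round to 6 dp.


w = 2*sqrt(140/(pi*1217*25.2)) = 0.076238 mm


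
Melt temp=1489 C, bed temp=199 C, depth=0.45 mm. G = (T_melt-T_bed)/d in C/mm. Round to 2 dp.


G = (1489-199)/0.45 = 2866.67 C/mm


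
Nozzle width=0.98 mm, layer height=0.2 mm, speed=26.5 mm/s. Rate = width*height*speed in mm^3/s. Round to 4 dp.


Rate = 0.98 * 0.2 * 26.5 = 5.194 mm^3/s


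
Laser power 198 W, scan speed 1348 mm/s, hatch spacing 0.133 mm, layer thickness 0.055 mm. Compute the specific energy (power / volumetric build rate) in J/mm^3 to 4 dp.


Build rate = 1348 * 0.133 * 0.055 = 9.86062 mm^3/s
SE = 198 / 9.86062 = 20.0799 J/mm^3


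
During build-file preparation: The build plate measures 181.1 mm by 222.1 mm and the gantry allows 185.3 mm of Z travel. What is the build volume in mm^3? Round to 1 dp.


V = 181.1 * 222.1 * 185.3 = 7453194.0 mm^3


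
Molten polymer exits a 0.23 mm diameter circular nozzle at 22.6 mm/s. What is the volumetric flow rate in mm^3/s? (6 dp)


A = pi*(0.23/2)^2 = 0.04154756 mm^2
Q = 0.04154756 * 22.6 = 0.938975 mm^3/s


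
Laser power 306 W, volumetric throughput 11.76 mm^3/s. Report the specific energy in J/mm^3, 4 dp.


SE = 306 / 11.76 = 26.0204 J/mm^3


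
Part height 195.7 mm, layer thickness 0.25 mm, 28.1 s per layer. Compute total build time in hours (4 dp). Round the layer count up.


Layers = ceil(195.7/0.25) = 783
t = 783 * 28.1 / 3600 = 6.1118 hrs


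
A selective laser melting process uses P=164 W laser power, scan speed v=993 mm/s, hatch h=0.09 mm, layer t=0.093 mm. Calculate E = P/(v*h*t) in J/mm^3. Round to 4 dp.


E = 164 / (993*0.09*0.093) = 19.7319 J/mm^3


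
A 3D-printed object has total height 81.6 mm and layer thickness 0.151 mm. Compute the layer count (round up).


Layers = ceil(81.6/0.151) = 541


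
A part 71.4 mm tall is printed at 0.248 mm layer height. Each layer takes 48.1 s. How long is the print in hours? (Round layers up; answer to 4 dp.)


Layers = ceil(71.4/0.248) = 288
t = 288 * 48.1 / 3600 = 3.848 hrs


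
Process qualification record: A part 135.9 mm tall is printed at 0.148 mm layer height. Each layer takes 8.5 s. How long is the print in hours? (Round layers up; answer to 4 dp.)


Layers = ceil(135.9/0.148) = 919
t = 919 * 8.5 / 3600 = 2.1699 hrs


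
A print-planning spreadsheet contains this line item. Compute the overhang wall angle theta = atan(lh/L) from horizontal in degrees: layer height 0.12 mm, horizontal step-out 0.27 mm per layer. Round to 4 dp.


angle = atan(0.12/0.27) = 23.9625 degrees


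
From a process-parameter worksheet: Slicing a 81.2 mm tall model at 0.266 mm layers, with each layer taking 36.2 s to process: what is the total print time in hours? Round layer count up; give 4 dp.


Layers = ceil(81.2/0.266) = 306
t = 306 * 36.2 / 3600 = 3.077 hrs


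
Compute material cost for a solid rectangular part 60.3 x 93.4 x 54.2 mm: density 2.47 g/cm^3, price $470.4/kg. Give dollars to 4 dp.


V = 60.3 * 93.4 * 54.2 = 305255.484 mm^3 = 305.255484 cm^3
Mass = 305.255484 * 2.47 / 1000 = 0.75398105 kg
Cost = 0.75398105 * 470.4 = 354.6727 $


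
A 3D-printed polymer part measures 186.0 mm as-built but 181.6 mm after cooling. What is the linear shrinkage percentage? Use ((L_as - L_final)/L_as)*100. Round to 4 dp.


Shrinkage = ((186.0-181.6)/186.0)*100 = 2.3656 %


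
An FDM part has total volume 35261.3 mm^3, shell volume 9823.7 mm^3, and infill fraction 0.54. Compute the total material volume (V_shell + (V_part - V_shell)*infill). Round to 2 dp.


V_infill = (35261.3 - 9823.7) * 0.54 = 13736.3
V_total = 9823.7 + 13736.3 = 23560.0 mm^3


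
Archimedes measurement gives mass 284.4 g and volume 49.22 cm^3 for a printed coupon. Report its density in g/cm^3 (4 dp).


rho = 284.4 / 49.22 = 5.7781 g/cm^3


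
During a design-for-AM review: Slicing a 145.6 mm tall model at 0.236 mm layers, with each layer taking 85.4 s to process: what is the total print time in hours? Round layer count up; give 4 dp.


Layers = ceil(145.6/0.236) = 617
t = 617 * 85.4 / 3600 = 14.6366 hrs


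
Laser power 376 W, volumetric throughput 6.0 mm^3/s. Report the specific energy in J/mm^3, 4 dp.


SE = 376 / 6.0 = 62.6667 J/mm^3


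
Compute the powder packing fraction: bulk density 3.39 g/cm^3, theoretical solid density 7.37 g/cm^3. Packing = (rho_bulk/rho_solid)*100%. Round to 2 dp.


Packing = (3.39/7.37)*100 = 46.0 %


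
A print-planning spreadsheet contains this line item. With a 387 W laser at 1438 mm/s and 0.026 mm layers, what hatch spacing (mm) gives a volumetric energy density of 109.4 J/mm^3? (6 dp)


h = 387 / (109.4*1438*0.026) = 0.094615 mm


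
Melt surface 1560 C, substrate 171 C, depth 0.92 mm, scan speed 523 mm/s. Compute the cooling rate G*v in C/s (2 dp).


G = (1560-171)/0.92 = 1509.7826087 C/mm
CR = 1509.7826087 * 523 = 789616.3 C/s


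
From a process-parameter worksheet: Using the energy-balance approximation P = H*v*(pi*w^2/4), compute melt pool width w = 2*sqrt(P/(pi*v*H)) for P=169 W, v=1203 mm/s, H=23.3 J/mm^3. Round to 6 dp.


w = 2*sqrt(169/(pi*1203*23.3)) = 0.087617 mm


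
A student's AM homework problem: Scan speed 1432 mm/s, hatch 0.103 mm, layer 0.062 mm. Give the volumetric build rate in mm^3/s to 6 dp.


Rate = 1432 * 0.103 * 0.062 = 9.144752 mm^3/s


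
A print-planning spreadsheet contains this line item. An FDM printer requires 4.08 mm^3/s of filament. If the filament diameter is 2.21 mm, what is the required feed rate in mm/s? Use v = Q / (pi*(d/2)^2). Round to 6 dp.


A = pi*(2.21/2)^2 = 3.835963
v = 4.08 / 3.835963 = 1.063618 mm/s


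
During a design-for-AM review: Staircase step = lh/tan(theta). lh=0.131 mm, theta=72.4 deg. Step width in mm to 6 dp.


step = 0.131 / tan(72.4) = 0.041556 mm


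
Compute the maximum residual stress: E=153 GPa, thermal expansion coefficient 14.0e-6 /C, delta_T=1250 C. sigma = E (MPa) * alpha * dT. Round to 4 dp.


sigma = 153*1000 * 14.0e-6 * 1250 = 2677.5 MPa


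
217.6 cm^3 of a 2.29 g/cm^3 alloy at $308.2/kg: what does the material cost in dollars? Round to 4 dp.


Mass = 217.6*2.29/1000 = 0.498304 kg
Cost = 0.498304 * 308.2 = 153.5773 $


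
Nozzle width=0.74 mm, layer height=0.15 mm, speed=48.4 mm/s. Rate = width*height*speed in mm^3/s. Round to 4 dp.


Rate = 0.74 * 0.15 * 48.4 = 5.3724 mm^3/s


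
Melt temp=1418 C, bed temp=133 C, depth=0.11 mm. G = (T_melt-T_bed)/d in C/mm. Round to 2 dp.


G = (1418-133)/0.11 = 11681.82 C/mm


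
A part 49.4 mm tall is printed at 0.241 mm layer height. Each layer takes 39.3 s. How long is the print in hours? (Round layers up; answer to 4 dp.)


Layers = ceil(49.4/0.241) = 205
t = 205 * 39.3 / 3600 = 2.2379 hrs


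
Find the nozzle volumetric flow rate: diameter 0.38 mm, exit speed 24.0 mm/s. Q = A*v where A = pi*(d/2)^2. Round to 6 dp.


A = pi*(0.38/2)^2 = 0.11341149 mm^2
Q = 0.11341149 * 24.0 = 2.721876 mm^3/s


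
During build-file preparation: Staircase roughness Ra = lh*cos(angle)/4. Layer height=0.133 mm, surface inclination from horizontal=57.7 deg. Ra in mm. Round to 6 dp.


Ra = 0.133 * cos(57.7) / 4 = 0.017767 mm


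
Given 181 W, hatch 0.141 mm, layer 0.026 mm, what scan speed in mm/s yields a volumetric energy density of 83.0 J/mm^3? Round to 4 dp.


v = 181 / (83.0*0.141*0.026) = 594.8508 mm/s


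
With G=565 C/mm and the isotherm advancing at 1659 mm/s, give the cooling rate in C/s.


CR = 565 * 1659 = 937335 C/s


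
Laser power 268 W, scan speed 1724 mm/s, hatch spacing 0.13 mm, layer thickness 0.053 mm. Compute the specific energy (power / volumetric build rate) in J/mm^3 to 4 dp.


Build rate = 1724 * 0.13 * 0.053 = 11.87836 mm^3/s
SE = 268 / 11.87836 = 22.562 J/mm^3


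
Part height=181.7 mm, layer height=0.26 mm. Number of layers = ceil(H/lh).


Layers = ceil(181.7/0.26) = 699


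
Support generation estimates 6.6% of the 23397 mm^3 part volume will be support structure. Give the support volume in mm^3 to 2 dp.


V_support = 23397 * 0.066 = 1544.2 mm^3


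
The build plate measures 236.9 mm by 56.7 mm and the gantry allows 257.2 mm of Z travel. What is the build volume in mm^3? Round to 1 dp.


V = 236.9 * 56.7 * 257.2 = 3454769.6 mm^3


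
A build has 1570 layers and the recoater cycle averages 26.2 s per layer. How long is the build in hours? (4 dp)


t = 1570 * 26.2 / 3600 = 11.4261 hrs


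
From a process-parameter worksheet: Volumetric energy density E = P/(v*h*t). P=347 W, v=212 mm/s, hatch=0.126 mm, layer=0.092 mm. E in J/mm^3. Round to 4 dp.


E = 347 / (212*0.126*0.092) = 141.2002 J/mm^3


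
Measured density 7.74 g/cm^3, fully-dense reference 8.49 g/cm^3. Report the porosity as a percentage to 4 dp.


Porosity = (1-7.74/8.49)*100 = 8.8339 %


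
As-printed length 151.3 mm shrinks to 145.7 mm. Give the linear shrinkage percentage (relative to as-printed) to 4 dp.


Shrinkage = ((151.3-145.7)/151.3)*100 = 3.7013 %


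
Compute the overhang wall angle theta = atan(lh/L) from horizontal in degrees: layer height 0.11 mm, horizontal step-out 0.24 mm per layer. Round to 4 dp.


angle = atan(0.11/0.24) = 24.6236 degrees


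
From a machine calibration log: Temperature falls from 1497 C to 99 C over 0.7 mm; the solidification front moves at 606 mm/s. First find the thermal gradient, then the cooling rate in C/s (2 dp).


G = (1497-99)/0.7 = 1997.14285714 C/mm
CR = 1997.14285714 * 606 = 1210268.57 C/s


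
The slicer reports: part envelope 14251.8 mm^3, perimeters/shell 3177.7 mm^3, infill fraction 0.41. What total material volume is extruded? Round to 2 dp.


V_infill = (14251.8 - 3177.7) * 0.41 = 4540.38
V_total = 3177.7 + 4540.38 = 7718.08 mm^3


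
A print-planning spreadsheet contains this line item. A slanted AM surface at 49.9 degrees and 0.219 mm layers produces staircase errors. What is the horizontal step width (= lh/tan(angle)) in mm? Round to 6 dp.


step = 0.219 / tan(49.9) = 0.184415 mm


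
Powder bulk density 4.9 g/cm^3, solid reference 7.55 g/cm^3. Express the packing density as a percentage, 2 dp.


Packing = (4.9/7.55)*100 = 64.9 %


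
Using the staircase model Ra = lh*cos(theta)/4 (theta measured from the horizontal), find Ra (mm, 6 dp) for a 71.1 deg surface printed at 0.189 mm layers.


Ra = 0.189 * cos(71.1) / 4 = 0.015305 mm


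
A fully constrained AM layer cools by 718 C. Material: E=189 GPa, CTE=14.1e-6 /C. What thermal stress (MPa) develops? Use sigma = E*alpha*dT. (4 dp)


sigma = 189*1000 * 14.1e-6 * 718 = 1913.3982 MPa


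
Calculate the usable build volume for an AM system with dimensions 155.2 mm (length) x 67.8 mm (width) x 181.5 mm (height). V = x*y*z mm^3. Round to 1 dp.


V = 155.2 * 67.8 * 181.5 = 1909844.6 mm^3


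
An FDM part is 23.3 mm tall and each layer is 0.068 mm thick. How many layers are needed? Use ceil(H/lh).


Layers = ceil(23.3/0.068) = 343


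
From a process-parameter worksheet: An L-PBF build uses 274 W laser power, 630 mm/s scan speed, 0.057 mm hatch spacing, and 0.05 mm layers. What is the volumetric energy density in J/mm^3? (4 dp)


E = 274 / (630*0.057*0.05) = 152.6037 J/mm^3


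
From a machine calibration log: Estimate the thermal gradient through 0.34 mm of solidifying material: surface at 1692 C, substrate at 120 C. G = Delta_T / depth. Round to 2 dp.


G = (1692-120)/0.34 = 4623.53 C/mm


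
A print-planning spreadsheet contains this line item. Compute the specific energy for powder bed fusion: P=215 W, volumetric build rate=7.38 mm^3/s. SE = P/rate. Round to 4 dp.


SE = 215 / 7.38 = 29.1328 J/mm^3


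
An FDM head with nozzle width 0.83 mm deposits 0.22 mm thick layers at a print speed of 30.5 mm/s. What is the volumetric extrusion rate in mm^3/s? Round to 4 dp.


Rate = 0.83 * 0.22 * 30.5 = 5.5693 mm^3/s


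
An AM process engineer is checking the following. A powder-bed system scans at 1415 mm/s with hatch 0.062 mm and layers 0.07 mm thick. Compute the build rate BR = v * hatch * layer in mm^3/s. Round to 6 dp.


Rate = 1415 * 0.062 * 0.07 = 6.1411 mm^3/s


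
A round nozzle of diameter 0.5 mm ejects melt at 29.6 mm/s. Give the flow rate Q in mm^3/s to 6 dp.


A = pi*(0.5/2)^2 = 0.19634954 mm^2
Q = 0.19634954 * 29.6 = 5.811946 mm^3/s


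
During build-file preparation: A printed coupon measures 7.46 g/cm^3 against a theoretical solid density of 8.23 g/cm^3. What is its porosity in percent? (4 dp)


Porosity = (1-7.46/8.23)*100 = 9.356 %


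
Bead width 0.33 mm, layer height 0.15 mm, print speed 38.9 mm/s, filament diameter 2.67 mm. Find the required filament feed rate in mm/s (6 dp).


Q = 0.33 * 0.15 * 38.9 = 1.92555 mm^3/s
A_fil = pi*(2.67/2)^2 = 5.59902497 mm^2
v_feed = 1.92555 / 5.59902497 = 0.343908 mm/s


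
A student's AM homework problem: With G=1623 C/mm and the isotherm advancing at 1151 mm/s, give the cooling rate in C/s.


CR = 1623 * 1151 = 1868073 C/s


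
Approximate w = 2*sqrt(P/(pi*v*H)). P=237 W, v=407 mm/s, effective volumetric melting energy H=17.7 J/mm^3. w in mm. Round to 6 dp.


w = 2*sqrt(237/(pi*407*17.7)) = 0.204666 mm


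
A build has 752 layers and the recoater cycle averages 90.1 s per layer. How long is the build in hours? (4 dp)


t = 752 * 90.1 / 3600 = 18.8209 hrs


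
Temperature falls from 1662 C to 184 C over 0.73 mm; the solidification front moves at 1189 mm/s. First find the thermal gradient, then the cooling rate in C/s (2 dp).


G = (1662-184)/0.73 = 2024.65753425 C/mm
CR = 2024.65753425 * 1189 = 2407317.81 C/s


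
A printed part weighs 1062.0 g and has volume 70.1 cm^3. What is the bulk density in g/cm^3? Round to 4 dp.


rho = 1062.0 / 70.1 = 15.1498 g/cm^3


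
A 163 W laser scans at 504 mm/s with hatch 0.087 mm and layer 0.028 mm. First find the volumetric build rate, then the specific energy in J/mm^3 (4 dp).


Build rate = 504 * 0.087 * 0.028 = 1.227744 mm^3/s
SE = 163 / 1.227744 = 132.7638 J/mm^3


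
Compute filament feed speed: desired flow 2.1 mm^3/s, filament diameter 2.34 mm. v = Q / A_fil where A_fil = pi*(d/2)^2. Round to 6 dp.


A = pi*(2.34/2)^2 = 4.300526
v = 2.1 / 4.300526 = 0.488312 mm/s


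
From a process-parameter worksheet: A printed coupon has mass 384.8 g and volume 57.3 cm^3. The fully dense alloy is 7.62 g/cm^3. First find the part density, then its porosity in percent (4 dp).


rho_part = 384.8 / 57.3 = 6.71553229 g/cm^3
Porosity = (1 - 6.71553229/7.62)*100 = 11.8697 %


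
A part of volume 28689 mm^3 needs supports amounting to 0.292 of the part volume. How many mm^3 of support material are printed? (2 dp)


V_support = 28689 * 0.292 = 8377.19 mm^3


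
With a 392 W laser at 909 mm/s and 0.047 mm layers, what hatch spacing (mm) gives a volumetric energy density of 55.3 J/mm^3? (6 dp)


h = 392 / (55.3*909*0.047) = 0.16592 mm


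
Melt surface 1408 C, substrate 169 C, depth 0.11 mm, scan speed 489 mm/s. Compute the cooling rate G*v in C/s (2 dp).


G = (1408-169)/0.11 = 11263.63636364 C/mm
CR = 11263.63636364 * 489 = 5507918.18 C/s


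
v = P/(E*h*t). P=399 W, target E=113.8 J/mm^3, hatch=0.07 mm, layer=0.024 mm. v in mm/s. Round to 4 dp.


v = 399 / (113.8*0.07*0.024) = 2086.9947 mm/s


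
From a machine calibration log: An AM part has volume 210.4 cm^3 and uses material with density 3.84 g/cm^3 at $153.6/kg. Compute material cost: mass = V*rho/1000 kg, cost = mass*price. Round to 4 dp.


Mass = 210.4*3.84/1000 = 0.807936 kg
Cost = 0.807936 * 153.6 = 124.099 $


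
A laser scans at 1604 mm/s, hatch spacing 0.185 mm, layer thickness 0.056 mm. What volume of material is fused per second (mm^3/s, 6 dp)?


Rate = 1604 * 0.185 * 0.056 = 16.61744 mm^3/s


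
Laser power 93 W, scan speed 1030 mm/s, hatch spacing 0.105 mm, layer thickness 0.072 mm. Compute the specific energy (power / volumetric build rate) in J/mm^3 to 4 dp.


Build rate = 1030 * 0.105 * 0.072 = 7.7868 mm^3/s
SE = 93 / 7.7868 = 11.9433 J/mm^3


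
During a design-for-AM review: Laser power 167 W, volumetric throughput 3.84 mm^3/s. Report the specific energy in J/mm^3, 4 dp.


SE = 167 / 3.84 = 43.4896 J/mm^3


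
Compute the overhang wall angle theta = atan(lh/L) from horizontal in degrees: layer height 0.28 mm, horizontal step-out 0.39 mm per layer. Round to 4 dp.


angle = atan(0.28/0.39) = 35.6764 degrees


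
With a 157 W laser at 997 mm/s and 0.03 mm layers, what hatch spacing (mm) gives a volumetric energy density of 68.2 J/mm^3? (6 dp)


h = 157 / (68.2*997*0.03) = 0.076966 mm


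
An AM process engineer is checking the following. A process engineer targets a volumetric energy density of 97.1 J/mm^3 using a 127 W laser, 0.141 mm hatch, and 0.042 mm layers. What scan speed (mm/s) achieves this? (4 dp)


v = 127 / (97.1*0.141*0.042) = 220.8595 mm/s


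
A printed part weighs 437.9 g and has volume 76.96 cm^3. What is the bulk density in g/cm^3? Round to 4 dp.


rho = 437.9 / 76.96 = 5.69 g/cm^3


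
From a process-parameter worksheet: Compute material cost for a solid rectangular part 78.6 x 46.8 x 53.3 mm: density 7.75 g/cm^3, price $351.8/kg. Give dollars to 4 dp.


V = 78.6 * 46.8 * 53.3 = 196062.984 mm^3 = 196.062984 cm^3
Mass = 196.062984 * 7.75 / 1000 = 1.51948813 kg
Cost = 1.51948813 * 351.8 = 534.5559 $


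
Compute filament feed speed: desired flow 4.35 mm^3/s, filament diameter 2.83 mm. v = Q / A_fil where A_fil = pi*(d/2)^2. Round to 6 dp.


A = pi*(2.83/2)^2 = 6.290175
v = 4.35 / 6.290175 = 0.691555 mm/s


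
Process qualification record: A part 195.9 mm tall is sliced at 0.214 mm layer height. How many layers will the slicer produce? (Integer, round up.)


Layers = ceil(195.9/0.214) = 916


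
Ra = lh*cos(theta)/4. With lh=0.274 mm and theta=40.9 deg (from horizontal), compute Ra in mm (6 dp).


Ra = 0.274 * cos(40.9) / 4 = 0.051776 mm


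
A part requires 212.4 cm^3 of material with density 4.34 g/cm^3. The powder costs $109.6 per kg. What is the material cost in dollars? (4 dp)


Mass = 212.4*4.34/1000 = 0.921816 kg
Cost = 0.921816 * 109.6 = 101.031 $


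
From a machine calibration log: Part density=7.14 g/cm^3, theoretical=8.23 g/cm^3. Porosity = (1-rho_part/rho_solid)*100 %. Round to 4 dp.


Porosity = (1-7.14/8.23)*100 = 13.2442 %


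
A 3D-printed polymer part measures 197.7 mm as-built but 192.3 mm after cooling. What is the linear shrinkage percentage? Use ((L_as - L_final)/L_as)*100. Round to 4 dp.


Shrinkage = ((197.7-192.3)/197.7)*100 = 2.7314 %


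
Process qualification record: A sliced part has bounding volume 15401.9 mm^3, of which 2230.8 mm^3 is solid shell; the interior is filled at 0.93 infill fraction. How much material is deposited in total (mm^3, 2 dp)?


V_infill = (15401.9 - 2230.8) * 0.93 = 12249.12
V_total = 2230.8 + 12249.12 = 14479.92 mm^3


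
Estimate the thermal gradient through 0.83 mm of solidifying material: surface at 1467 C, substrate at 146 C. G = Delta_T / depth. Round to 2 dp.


G = (1467-146)/0.83 = 1591.57 C/mm


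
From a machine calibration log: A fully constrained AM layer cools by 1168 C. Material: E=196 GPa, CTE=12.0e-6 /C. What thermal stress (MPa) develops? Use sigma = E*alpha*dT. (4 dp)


sigma = 196*1000 * 12.0e-6 * 1168 = 2747.136 MPa


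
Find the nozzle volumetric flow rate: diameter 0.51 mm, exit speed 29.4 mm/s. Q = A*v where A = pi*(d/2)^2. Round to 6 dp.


A = pi*(0.51/2)^2 = 0.20428206 mm^2
Q = 0.20428206 * 29.4 = 6.005893 mm^3/s


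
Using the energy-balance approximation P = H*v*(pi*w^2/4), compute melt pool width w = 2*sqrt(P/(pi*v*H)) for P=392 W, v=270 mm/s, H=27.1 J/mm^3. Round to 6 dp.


w = 2*sqrt(392/(pi*270*27.1)) = 0.261175 mm


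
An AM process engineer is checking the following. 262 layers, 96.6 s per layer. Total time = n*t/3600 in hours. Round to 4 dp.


t = 262 * 96.6 / 3600 = 7.0303 hrs


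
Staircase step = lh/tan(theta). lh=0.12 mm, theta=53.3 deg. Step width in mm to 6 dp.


step = 0.12 / tan(53.3) = 0.089445 mm


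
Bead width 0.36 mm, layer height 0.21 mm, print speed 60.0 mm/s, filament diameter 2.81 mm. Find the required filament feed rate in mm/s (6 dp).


Q = 0.36 * 0.21 * 60.0 = 4.536 mm^3/s
A_fil = pi*(2.81/2)^2 = 6.20158244 mm^2
v_feed = 4.536 / 6.20158244 = 0.731426 mm/s


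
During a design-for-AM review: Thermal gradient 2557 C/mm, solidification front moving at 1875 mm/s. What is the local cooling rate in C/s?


CR = 2557 * 1875 = 4794375 C/s


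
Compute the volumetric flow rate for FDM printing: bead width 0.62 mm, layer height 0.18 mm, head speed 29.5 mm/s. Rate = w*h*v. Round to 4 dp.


Rate = 0.62 * 0.18 * 29.5 = 3.2922 mm^3/s


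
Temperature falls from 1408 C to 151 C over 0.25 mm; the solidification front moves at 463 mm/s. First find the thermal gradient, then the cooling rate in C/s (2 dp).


G = (1408-151)/0.25 = 5028.0 C/mm
CR = 5028.0 * 463 = 2327964.0 C/s


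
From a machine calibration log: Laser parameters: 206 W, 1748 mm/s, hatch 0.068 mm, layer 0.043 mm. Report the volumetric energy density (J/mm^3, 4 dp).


E = 206 / (1748*0.068*0.043) = 40.304 J/mm^3


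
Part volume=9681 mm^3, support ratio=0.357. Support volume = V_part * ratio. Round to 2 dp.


V_support = 9681 * 0.357 = 3456.12 mm^3


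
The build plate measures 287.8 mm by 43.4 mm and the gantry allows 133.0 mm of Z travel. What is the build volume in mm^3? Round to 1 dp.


V = 287.8 * 43.4 * 133.0 = 1661239.2 mm^3


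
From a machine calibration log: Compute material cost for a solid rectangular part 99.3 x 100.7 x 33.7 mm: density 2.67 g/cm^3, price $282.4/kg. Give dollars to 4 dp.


V = 99.3 * 100.7 * 33.7 = 336983.487 mm^3 = 336.983487 cm^3
Mass = 336.983487 * 2.67 / 1000 = 0.89974591 kg
Cost = 0.89974591 * 282.4 = 254.0882 $
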